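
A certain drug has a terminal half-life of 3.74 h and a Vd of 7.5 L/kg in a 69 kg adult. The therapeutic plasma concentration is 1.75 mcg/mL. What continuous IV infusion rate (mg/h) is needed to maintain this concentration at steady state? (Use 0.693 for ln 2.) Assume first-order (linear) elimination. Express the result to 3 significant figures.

Total Vd = 7.5 × 69 = 517.5 L
CL = 0.693 × Vd / t½ = 0.693 × 517.5 / 3.74 = 95.89 L/h
Infusion rate = CL × Css = 95.89 × 1.75 = 167.8 mg/h

168 mg/h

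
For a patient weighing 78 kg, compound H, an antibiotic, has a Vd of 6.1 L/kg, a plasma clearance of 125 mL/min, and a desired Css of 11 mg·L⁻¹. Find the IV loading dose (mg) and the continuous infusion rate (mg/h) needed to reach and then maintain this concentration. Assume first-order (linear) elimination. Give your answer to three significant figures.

Total Vd = 6.1 × 78 = 475.8 L
Loading dose = Vd × C = 475.8 × 11 = 5234 mg
CL = 125 mL/min × 60/1000 = 7.500 L/h
Maintenance infusion rate = CL × Css = 7.500 × 11 = 82.50 mg/h

(a) 5230 mg; (b) 82.5 mg/h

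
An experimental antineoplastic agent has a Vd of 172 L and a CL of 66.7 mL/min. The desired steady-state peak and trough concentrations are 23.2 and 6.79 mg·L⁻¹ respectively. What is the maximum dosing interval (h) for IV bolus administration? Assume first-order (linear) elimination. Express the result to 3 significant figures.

52.8 h

CL = 66.7 mL/min = 66.7 × 0.06 = 4.002 L/h
k = CL / Vd = 4.002 / 172.0 = 0.02327 h⁻¹
Between IV bolus doses, concentration decays as C = C₀·e^(−kτ), so C_peak/C_trough = e^(kτ).
τ_max = ln(C_peak/C_trough) / k = ln(23.2/6.79) / 0.02327 = 1.229 / 0.02327 = 52.81 h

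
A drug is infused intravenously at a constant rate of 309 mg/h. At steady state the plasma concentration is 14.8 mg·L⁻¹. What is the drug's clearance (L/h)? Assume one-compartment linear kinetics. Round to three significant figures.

20.9 L/h

At steady state, infusion rate = CL × Css, so CL = rate / Css.
CL = 309 / 14.8 = 20.88 L/h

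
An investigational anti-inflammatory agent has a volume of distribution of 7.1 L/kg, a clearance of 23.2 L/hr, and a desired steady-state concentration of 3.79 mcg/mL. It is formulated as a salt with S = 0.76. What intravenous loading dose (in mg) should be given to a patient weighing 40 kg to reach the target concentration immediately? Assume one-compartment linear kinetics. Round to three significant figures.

Vd(total) = 40 kg × 7.1 L/kg = 284.0 L
The loading dose fills Vd to the target concentration; clearance is irrelevant here.
LD = Vd × C / S = 284.0 × 3.790 / 0.76 = 1416 mg

1420 mg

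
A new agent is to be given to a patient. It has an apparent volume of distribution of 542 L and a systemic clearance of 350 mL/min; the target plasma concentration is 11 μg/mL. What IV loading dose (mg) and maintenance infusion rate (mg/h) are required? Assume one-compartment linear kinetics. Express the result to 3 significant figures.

LD = Vd · C_target = 542.0 × 11 = 5962 mg
CL = 350 mL/min = 350 × 0.06 = 21.00 L/h
Maintenance: replace elimination → rate = CL × Css = 21.00 × 11 = 231.0 mg/h

(a) 5960 mg; (b) 231 mg/h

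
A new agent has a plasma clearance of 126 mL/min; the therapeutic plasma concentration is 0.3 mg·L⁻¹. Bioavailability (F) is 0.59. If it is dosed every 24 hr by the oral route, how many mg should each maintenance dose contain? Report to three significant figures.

92.3 mg

CL = 126 mL/min = 126 × 0.06 = 7.560 L/h
D = CL × Css × τ / F = 7.560 × 0.3 × 24 / 0.59 = 92.26 mg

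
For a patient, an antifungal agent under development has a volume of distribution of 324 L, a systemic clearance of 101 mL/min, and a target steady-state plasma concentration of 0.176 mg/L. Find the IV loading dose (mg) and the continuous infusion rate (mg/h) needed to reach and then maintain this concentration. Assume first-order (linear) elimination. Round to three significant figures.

(a) 57.0 mg; (b) 1.07 mg/h

Loading dose = Vd × C = 324.0 × 0.176 = 57.02 mg
CL = 101 mL/min = 101 × 0.06 = 6.060 L/h
Infusion rate = 6.060 L/h × 0.176 mg/L = 1.067 mg/h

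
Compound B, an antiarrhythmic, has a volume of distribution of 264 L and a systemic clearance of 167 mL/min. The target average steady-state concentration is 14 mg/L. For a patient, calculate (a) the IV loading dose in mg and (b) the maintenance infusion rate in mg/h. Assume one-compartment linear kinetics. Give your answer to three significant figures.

Loading dose = Vd × C = 264.0 × 14 = 3696 mg
Convert clearance: 167 mL/min × 60 min/h ÷ 1000 mL/L = 10.02 L/h
Infusion rate = 10.02 L/h × 14 mg/L = 140.3 mg/h

(a) 3700 mg; (b) 140 mg/h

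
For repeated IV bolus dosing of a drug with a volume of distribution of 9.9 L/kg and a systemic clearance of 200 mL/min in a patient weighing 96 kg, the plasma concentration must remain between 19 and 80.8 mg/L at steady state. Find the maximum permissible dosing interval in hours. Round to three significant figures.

115 h

Total Vd = 9.9 × 96 = 950.4 L
CL = 200 mL/min = 200 × 0.06 = 12.00 L/h
k = CL / Vd = 12.00 / 950.4 = 0.01263 h⁻¹
Between IV bolus doses, concentration decays as C = C₀·e^(−kτ), so C_peak/C_trough = e^(kτ).
τ_max = ln(C_peak/C_trough) / k = ln(80.8/19) / 0.01263 = 1.448 / 0.01263 = 114.6 h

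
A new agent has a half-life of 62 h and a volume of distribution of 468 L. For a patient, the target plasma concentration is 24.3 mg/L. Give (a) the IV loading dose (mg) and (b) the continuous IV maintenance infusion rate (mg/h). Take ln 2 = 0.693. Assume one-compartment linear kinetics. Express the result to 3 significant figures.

(a) 11400 mg; (b) 127 mg/h

LD = Vd × C = 468.0 × 24.3 = 11370 mg
CL = 0.693 × Vd / t½ = 0.693 × 468.0 / 62 = 5.231 L/h
Infusion rate = CL × Css = 5.231 × 24.3 = 127.1 mg/h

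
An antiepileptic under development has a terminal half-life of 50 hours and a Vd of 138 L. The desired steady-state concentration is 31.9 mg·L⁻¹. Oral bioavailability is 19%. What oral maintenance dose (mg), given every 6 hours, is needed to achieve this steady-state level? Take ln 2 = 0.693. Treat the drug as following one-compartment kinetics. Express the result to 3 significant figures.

1930 mg

CL = ln 2 · Vd / t½ = 0.693 × 138.0 / 50 = 1.913 L/h
D = CL × Css × τ / F = 1.913 × 31.9 × 6 / 0.19 = 1927 mg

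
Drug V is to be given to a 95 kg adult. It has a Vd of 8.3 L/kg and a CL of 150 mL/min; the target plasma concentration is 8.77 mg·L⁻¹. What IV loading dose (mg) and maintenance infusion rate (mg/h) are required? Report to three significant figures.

Vd = 8.3 L/kg × 95 kg = 788.5 L
Loading dose = Vd × C = 788.5 × 8.77 = 6915 mg
CL = 150 mL/min = 150 × 0.06 = 9.000 L/h
Maintenance infusion rate = CL × Css = 9.000 × 8.77 = 78.93 mg/h

(a) 6920 mg; (b) 78.9 mg/h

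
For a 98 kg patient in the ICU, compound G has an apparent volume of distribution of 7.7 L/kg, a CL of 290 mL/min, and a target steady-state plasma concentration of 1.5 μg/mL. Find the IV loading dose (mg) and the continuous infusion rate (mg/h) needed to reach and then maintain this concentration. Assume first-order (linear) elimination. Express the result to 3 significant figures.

Vd = 7.7 L/kg × 98 kg = 754.6 L
LD = Vd · C_target = 754.6 × 1.5 = 1132 mg
CL = 290 mL/min × 60/1000 = 17.40 L/h
Maintenance infusion rate = CL × Css = 17.40 × 1.5 = 26.10 mg/h

(a) 1130 mg; (b) 26.1 mg/h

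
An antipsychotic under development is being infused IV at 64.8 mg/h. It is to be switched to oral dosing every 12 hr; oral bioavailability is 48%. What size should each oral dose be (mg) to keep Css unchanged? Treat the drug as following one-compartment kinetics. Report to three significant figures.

1620 mg

To maintain the same Css, the systemic dosing rate must be unchanged: F·D/τ = infusion rate.
D = rate × τ / F = 64.8 × 12 / 0.48 = 1620 mg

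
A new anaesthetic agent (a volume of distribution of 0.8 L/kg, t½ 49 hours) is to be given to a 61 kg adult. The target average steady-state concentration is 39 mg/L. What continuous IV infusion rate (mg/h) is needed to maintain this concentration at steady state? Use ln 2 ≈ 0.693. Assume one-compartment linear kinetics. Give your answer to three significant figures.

26.9 mg/h

Total Vd = 0.8 × 61 = 48.80 L
CL = 0.693 × Vd / t½ = 0.693 × 48.80 / 49 = 0.6902 L/h
Infusion rate = CL × Css = 0.6902 × 39 = 26.92 mg/h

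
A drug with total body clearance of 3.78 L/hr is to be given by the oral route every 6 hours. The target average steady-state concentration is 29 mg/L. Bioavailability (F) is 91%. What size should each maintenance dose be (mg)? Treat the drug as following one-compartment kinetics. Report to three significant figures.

D = CL × Css × τ / F = 3.780 × 29 × 6 / 0.91 = 722.8 mg

723 mg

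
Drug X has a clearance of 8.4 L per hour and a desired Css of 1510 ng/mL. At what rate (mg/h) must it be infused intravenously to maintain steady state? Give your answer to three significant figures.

C = 1510 ng/mL = 1.510 mg/L
Rate = CL × Css = 8.400 × 1.51 = 12.68 mg/h

12.7 mg/h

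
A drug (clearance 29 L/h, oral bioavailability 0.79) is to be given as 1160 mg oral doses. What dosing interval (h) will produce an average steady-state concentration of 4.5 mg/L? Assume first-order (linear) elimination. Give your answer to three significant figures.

7.02 h

F·D/τ = CL·Css → τ = F·D / (CL·Css).
τ = 0.79 × 1160 / (29 × 4.5) = 7.022 h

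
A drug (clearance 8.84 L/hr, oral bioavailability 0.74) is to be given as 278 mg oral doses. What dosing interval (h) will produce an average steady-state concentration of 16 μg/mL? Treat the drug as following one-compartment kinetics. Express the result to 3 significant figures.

1.45 h

F·D/τ = CL·Css → τ = F·D / (CL·Css).
τ = 0.74 × 278 / (8.84 × 16) = 1.454 h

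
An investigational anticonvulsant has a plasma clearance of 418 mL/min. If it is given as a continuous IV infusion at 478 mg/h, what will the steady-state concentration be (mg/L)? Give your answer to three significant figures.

19.1 mg/L

CL = 418 mL/min = 418 × 0.06 = 25.08 L/h
Css = rate / CL = 478 / 25.08 = 19.06 mg/L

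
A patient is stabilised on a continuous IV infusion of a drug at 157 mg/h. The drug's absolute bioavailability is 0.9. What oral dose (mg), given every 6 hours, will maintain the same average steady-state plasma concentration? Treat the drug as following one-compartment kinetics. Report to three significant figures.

To maintain the same Css, the systemic dosing rate must be unchanged: F·D/τ = infusion rate.
D = rate × τ / F = 157 × 6 / 0.9 = 1047 mg

1050 mg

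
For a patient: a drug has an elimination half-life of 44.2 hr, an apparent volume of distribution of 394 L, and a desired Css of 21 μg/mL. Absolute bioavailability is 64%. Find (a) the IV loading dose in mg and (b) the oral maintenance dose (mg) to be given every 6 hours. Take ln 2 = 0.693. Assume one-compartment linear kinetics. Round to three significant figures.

(a) 8270 mg; (b) 1220 mg

LD = Vd × C = 394.0 × 21 = 8274 mg
CL = 0.693 × Vd / t½ = 0.693 × 394.0 / 44.2 = 6.177 L/h
D = CL × Css × τ / F = 6.177 × 21 × 6 / 0.64 = 1216 mg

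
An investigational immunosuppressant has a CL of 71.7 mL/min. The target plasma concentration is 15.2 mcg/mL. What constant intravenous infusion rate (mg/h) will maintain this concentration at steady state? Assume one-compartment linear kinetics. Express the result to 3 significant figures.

CL = 71.7 mL/min × 60/1000 = 4.302 L/h
R₀ = 4.302 × 15.2 = 65.39 mg/h

65.4 mg/h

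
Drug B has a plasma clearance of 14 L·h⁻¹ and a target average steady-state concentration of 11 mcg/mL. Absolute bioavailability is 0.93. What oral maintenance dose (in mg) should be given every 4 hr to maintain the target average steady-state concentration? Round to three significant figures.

D = CL × Css × τ / F = 14.00 × 11 × 4 / 0.93 = 662.4 mg

662 mg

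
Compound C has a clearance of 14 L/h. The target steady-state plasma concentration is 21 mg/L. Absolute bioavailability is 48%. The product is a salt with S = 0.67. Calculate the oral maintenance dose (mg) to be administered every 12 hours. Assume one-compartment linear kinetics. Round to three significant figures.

11000 mg

D = CL × Css × τ / F / S = 14.00 × 21 × 12 / 0.48 / 0.67 = 10970 mg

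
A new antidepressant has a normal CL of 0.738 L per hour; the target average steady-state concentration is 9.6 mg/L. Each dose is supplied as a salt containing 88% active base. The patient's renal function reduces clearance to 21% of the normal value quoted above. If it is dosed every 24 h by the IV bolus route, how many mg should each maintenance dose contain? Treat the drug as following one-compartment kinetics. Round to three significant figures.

40.6 mg

Patient clearance = 0.21 × 0.7380 = 0.1550 L/h
At steady state, dose per interval replaces the amount cleared in that interval: S·D/τ = CL·Css.
D = CL × Css × τ / S = 0.1550 × 9.6 × 24 / 0.88 = 40.58 mg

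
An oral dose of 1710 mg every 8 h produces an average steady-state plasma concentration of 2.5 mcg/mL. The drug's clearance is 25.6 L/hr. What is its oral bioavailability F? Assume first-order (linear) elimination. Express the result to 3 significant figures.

F·D/τ = CL·Css at steady state → F = CL·Css·τ / D.
F = 25.6 × 2.5 × 8 / 1710 = 0.299

0.299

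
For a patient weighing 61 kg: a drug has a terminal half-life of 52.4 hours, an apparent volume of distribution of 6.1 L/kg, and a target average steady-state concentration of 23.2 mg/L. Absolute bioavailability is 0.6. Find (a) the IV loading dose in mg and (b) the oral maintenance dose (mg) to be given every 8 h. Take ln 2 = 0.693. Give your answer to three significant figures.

Vd = 6.1 L/kg × 61 kg = 372.1 L
LD = Vd × C = 372.1 × 23.2 = 8633 mg
CL = 0.693 × Vd / t½ = 0.693 × 372.1 / 52.4 = 4.921 L/h
D = CL × Css × τ / F = 4.921 × 23.2 × 8 / 0.6 = 1522 mg

(a) 8630 mg; (b) 1520 mg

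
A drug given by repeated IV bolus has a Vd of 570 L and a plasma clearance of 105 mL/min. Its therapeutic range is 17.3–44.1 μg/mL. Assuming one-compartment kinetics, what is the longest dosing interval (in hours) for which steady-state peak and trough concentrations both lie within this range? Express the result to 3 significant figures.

84.7 h

CL = 105 mL/min × 60/1000 = 6.300 L/h
k = CL / Vd = 6.300 / 570.0 = 0.01105 h⁻¹
Between IV bolus doses, concentration decays as C = C₀·e^(−kτ), so C_peak/C_trough = e^(kτ).
τ_max = ln(C_peak/C_trough) / k = ln(44.1/17.3) / 0.01105 = 0.9358 / 0.01105 = 84.69 h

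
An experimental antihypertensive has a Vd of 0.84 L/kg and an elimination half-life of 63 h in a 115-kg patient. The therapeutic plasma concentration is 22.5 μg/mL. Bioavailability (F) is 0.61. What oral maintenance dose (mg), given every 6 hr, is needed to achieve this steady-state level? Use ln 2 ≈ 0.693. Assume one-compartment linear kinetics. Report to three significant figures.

Total Vd = 0.84 × 115 = 96.60 L
CL = ln 2 · Vd / t½ = 0.693 × 96.60 / 63 = 1.063 L/h
D = CL × Css × τ / F = 1.063 × 22.5 × 6 / 0.61 = 235.3 mg

235 mg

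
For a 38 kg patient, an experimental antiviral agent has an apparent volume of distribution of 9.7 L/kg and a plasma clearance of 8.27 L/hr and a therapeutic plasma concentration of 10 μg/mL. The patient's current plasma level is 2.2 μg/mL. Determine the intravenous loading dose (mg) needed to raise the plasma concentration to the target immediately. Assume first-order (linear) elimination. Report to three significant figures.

Vd = 9.7 L/kg × 38 kg = 368.6 L
Concentration deficit ΔC = 10 − 2.2 = 7.800 mg/L
LD = Vd × ΔC = 368.6 × 7.800 = 2875 mg

2880 mg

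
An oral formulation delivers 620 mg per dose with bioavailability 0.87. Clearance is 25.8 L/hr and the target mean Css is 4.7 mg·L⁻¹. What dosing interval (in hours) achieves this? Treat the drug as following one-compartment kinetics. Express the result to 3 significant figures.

F·D/τ = CL·Css → τ = F·D / (CL·Css).
τ = 0.87 × 620 / (25.8 × 4.7) = 4.448 h

4.45 h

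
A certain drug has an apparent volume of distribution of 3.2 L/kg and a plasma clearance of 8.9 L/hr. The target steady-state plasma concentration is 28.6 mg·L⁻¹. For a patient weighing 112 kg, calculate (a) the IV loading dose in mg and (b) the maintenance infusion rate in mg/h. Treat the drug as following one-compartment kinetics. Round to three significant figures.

(a) 10300 mg; (b) 255 mg/h

Total Vd = 3.2 × 112 = 358.4 L
Loading: fill Vd to C_target → 358.4 L × 28.6 mg/L = 10250 mg
Maintenance: replace elimination → rate = CL × Css = 8.900 × 28.6 = 254.5 mg/h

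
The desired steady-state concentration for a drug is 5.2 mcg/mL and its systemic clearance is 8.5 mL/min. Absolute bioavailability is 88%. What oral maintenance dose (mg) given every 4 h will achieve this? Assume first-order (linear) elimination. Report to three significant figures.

12.1 mg

CL = 8.5 mL/min = 8.5 × 0.06 = 0.5100 L/h
D = CL × Css × τ / F = 0.5100 × 5.2 × 4 / 0.88 = 12.05 mg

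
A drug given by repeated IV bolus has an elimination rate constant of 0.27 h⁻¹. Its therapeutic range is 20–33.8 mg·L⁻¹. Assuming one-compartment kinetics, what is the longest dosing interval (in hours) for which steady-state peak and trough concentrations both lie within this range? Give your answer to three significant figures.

1.94 h

Between IV bolus doses, concentration decays as C = C₀·e^(−kτ), so C_peak/C_trough = e^(kτ).
τ_max = ln(C_peak/C_trough) / k = ln(33.8/20) / 0.2700 = 0.5247 / 0.2700 = 1.943 h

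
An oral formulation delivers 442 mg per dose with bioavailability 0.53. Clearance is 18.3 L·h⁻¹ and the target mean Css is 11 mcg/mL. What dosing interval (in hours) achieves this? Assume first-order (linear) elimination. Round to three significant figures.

1.16 h

F·D/τ = CL·Css → τ = F·D / (CL·Css).
τ = 0.53 × 442 / (18.3 × 11) = 1.164 h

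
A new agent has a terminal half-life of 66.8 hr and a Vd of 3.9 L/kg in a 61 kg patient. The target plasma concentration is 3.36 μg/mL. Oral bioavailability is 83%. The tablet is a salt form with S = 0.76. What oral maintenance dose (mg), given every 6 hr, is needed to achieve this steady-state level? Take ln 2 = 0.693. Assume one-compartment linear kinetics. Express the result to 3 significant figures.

78.9 mg

Vd(total) = 61 kg × 3.9 L/kg = 237.9 L
CL = 0.693 × Vd / t½ = 0.693 × 237.9 / 66.8 = 2.468 L/h
D = CL × Css × τ / F / S = 2.468 × 3.36 × 6 / 0.83 / 0.76 = 78.88 mg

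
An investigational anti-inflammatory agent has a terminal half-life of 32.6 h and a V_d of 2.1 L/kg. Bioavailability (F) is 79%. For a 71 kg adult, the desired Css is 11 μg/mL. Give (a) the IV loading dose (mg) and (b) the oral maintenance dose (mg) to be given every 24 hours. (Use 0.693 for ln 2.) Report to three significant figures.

(a) 1640 mg; (b) 1060 mg

Total Vd = 2.1 × 71 = 149.1 L
LD = Vd × C = 149.1 × 11 = 1640 mg
CL = 0.693 × Vd / t½ = 0.693 × 149.1 / 32.6 = 3.170 L/h
D = CL × Css × τ / F = 3.170 × 11 × 24 / 0.79 = 1059 mg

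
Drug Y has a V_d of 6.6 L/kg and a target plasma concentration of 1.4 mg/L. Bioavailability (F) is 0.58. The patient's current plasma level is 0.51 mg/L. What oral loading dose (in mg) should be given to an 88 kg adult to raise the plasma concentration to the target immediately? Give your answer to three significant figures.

891 mg

Total Vd = 6.6 × 88 = 580.8 L
Concentration deficit ΔC = 1.4 − 0.51 = 0.8900 mg/L
LD = Vd × ΔC / F = 580.8 × 0.8900 / 0.58 = 891.2 mg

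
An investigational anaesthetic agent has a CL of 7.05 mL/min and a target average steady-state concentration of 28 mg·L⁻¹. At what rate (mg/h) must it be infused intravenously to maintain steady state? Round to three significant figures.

11.8 mg/h

Convert clearance: 7.05 mL/min × 60 min/h ÷ 1000 mL/L = 0.4230 L/h
Infusion rate = CL · Css = 0.4230 L/h × 28 mg/L = 11.84 mg/h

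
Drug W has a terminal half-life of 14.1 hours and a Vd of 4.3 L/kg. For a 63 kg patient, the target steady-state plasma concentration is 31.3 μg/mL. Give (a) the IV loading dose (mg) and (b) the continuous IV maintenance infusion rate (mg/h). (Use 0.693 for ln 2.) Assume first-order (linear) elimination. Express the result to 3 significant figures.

Vd = 4.3 L/kg × 63 kg = 270.9 L
LD = Vd × C = 270.9 × 31.3 = 8479 mg
CL = 0.693 × Vd / t½ = 0.693 × 270.9 / 14.1 = 13.31 L/h
Infusion rate = CL × Css = 13.31 × 31.3 = 416.6 mg/h

(a) 8480 mg; (b) 417 mg/h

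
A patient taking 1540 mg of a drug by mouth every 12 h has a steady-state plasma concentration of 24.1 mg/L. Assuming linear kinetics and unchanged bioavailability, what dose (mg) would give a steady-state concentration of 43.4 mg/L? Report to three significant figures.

2770 mg

For first-order elimination, Css ∝ F·D/(CL·τ); F and CL are unchanged, so Css ∝ D/τ.
D₂ = D₁ × (Css,target / Css,current) = 1540 × 43.4/24.1 = 2773 mg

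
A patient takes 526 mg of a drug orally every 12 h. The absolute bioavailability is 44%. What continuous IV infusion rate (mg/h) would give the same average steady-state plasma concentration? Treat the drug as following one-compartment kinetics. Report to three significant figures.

19.3 mg/h

Equivalent systemic input: infusion rate = F·D/τ.
Rate = 0.44 × 526 / 12 = 19.29 mg/h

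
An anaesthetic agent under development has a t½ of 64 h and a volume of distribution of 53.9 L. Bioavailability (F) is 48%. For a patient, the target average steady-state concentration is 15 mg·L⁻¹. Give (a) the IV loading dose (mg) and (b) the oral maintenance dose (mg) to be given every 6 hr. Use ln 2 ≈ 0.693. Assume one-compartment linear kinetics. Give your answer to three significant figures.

(a) 809 mg; (b) 109 mg

LD = Vd × C = 53.90 × 15 = 808.5 mg
CL = 0.693 × Vd / t½ = 0.693 × 53.90 / 64 = 0.5836 L/h
D = CL × Css × τ / F = 0.5836 × 15 × 6 / 0.48 = 109.4 mg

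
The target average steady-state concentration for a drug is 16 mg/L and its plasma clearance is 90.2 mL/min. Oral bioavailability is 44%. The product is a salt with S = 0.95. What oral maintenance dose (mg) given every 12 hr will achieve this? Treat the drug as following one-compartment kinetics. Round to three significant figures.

2490 mg

Convert clearance: 90.2 mL/min × 60 min/h ÷ 1000 mL/L = 5.412 L/h
D = CL × Css × τ / F / S = 5.412 × 16 × 12 / 0.44 / 0.95 = 2486 mg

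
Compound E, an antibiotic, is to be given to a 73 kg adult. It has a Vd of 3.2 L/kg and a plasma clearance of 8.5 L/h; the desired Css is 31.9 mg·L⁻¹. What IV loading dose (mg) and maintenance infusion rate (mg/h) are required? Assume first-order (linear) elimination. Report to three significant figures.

(a) 7450 mg; (b) 271 mg/h

Vd = 3.2 L/kg × 73 kg = 233.6 L
Loading dose = Vd × C = 233.6 × 31.9 = 7452 mg
Maintenance infusion rate = CL × Css = 8.500 × 31.9 = 271.2 mg/h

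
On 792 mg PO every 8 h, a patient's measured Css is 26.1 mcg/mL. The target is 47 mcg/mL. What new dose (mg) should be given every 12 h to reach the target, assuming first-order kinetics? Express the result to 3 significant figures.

With linear kinetics, Css is proportional to dose rate (D/τ) at fixed clearance.
D₂ = D₁ × (Css,target / Css,current) × (τ₂/τ₁) = 792 × (47/26.1) × (12/8) = 2139 mg

2140 mg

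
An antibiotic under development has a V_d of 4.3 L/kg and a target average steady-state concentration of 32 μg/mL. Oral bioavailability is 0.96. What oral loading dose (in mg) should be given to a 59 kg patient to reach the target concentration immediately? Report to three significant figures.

Vd = 4.3 L/kg × 59 kg = 253.7 L
LD = Vd × C / F = 253.7 × 32.00 / 0.96 = 8457 mg

8460 mg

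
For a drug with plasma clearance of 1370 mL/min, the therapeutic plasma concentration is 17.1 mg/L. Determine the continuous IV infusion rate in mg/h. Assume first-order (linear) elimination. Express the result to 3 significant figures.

1410 mg/h

Convert clearance: 1370 mL/min × 60 min/h ÷ 1000 mL/L = 82.20 L/h
Rate = CL × Css = 82.20 × 17.1 = 1406 mg/h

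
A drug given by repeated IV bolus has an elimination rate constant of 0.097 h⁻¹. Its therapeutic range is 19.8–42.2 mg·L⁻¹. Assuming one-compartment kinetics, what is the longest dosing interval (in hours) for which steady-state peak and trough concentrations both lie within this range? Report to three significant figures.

7.80 h

Between IV bolus doses, concentration decays as C = C₀·e^(−kτ), so C_peak/C_trough = e^(kτ).
τ_max = ln(C_peak/C_trough) / k = ln(42.2/19.8) / 0.09700 = 0.7567 / 0.09700 = 7.801 h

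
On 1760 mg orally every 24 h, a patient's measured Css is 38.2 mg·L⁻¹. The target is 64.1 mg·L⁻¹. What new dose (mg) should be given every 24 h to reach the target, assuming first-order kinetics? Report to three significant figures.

2950 mg

For first-order elimination, Css ∝ F·D/(CL·τ); F and CL are unchanged, so Css ∝ D/τ.
D₂ = D₁ × (Css,target / Css,current) = 1760 × 64.1/38.2 = 2953 mg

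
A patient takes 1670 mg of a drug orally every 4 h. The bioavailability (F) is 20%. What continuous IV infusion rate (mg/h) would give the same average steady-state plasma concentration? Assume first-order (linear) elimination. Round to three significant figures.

Equivalent systemic input: infusion rate = F·D/τ.
Rate = 0.2 × 1670 / 4 = 83.50 mg/h

83.5 mg/h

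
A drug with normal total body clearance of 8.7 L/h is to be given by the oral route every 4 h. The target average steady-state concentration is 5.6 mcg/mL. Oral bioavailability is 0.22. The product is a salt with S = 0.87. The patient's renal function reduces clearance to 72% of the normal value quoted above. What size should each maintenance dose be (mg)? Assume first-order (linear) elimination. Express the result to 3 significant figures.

Patient clearance = 0.72 × 8.700 = 6.264 L/h
D = CL × Css × τ / F / S = 6.264 × 5.6 × 4 / 0.22 / 0.87 = 733.1 mg

733 mg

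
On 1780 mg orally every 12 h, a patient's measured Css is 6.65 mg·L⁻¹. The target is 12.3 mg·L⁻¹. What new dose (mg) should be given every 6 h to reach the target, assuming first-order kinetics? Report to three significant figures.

1650 mg

With linear kinetics, Css is proportional to dose rate (D/τ) at fixed clearance.
D₂ = D₁ × (Css,target / Css,current) × (τ₂/τ₁) = 1780 × (12.3/6.65) × (6/12) = 1646 mg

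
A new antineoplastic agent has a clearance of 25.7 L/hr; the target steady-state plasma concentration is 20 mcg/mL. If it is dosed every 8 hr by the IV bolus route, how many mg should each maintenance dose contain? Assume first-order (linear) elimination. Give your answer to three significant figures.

4110 mg

D = CL × Css × τ = 25.70 × 20 × 8 = 4112 mg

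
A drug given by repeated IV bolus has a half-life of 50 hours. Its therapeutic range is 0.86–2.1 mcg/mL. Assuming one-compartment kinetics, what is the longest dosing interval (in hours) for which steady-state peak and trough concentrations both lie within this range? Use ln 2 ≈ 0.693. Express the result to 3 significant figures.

64.4 h

k = 0.693 / t½ = 0.693 / 50 = 0.01386 h⁻¹
Between IV bolus doses, concentration decays as C = C₀·e^(−kτ), so C_peak/C_trough = e^(kτ).
τ_max = ln(C_peak/C_trough) / k = ln(2.1/0.86) / 0.01386 = 0.8928 / 0.01386 = 64.42 h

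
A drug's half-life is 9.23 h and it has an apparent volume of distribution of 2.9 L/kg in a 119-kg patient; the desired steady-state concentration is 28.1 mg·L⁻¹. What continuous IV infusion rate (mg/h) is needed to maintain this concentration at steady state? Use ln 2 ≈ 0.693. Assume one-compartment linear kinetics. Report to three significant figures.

Total Vd = 2.9 × 119 = 345.1 L
CL = ln 2 · Vd / t½ = 0.693 × 345.1 / 9.23 = 25.91 L/h
Infusion rate = CL × Css = 25.91 × 28.1 = 728.1 mg/h

728 mg/h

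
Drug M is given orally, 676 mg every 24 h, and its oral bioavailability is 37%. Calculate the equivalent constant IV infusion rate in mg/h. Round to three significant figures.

Equivalent systemic input: infusion rate = F·D/τ.
Rate = 0.37 × 676 / 24 = 10.42 mg/h

10.4 mg/h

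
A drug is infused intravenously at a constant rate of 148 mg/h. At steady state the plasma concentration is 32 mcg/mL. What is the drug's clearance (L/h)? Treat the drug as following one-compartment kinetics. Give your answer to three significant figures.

4.63 L/h

At steady state, infusion rate = CL × Css, so CL = rate / Css.
CL = 148 / 32 = 4.625 L/h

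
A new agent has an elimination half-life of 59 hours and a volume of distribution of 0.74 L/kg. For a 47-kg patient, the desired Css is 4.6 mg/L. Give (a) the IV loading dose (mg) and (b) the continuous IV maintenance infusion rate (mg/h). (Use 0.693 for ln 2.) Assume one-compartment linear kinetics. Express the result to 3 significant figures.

(a) 160 mg; (b) 1.88 mg/h

Vd(total) = 47 kg × 0.74 L/kg = 34.78 L
LD = Vd × C = 34.78 × 4.6 = 160.0 mg
CL = 0.693 × Vd / t½ = 0.693 × 34.78 / 59 = 0.4085 L/h
Infusion rate = CL × Css = 0.4085 × 4.6 = 1.879 mg/h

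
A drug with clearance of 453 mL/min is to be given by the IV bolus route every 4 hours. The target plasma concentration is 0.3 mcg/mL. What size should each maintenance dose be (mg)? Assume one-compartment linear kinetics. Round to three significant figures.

Convert clearance: 453 mL/min × 60 min/h ÷ 1000 mL/L = 27.18 L/h
At steady state, dose per interval replaces the amount cleared in that interval: D/τ = CL·Css.
D = CL × Css × τ = 27.18 × 0.3 × 4 = 32.62 mg

32.6 mg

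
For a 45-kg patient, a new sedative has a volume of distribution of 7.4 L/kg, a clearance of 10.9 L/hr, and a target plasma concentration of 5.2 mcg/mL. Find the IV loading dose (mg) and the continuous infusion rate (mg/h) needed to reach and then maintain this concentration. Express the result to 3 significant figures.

(a) 1730 mg; (b) 56.7 mg/h

Vd(total) = 45 kg × 7.4 L/kg = 333.0 L
Loading: fill Vd to C_target → 333.0 L × 5.2 mg/L = 1732 mg
Maintenance infusion rate = CL × Css = 10.90 × 5.2 = 56.68 mg/h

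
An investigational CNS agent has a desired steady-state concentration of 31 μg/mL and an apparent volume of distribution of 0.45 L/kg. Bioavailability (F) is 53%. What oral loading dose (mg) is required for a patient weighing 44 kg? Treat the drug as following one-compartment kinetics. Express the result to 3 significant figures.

1160 mg

Vd = 0.45 L/kg × 44 kg = 19.80 L
LD = Vd × C / F = 19.80 × 31.00 / 0.53 = 1158 mg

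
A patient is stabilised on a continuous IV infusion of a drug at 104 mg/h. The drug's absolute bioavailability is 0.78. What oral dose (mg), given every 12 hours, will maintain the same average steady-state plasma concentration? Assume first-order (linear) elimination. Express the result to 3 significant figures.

1600 mg

To maintain the same Css, the systemic dosing rate must be unchanged: F·D/τ = infusion rate.
D = rate × τ / F = 104 × 12 / 0.78 = 1600 mg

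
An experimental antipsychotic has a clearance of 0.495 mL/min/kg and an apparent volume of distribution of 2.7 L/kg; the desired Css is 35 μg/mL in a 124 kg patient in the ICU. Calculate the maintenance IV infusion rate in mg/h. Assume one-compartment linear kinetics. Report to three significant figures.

CL = 0.495 mL/min/kg × 124 kg = 61.38 mL/min = 61.38 × 60/1000 = 3.683 L/h
Infusion rate = CL · Css = 3.683 L/h × 35 mg/L = 128.9 mg/h

129 mg/h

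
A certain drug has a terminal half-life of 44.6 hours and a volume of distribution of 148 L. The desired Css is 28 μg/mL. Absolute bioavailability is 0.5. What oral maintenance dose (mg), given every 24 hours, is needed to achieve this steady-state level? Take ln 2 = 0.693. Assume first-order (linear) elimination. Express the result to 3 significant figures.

3090 mg

k = 0.693/44.6 = 0.01554 h⁻¹, so CL = k·Vd = 0.01554 × 148.0 = 2.300 L/h
D = CL × Css × τ / F = 2.300 × 28 × 24 / 0.5 = 3091 mg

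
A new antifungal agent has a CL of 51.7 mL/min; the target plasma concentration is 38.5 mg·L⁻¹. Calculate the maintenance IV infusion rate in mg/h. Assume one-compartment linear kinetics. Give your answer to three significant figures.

Convert clearance: 51.7 mL/min × 60 min/h ÷ 1000 mL/L = 3.102 L/h
At steady state, infusion rate equals elimination rate: rate in = CL × Css.
Rate = CL × Css = 3.102 × 38.5 = 119.4 mg/h

119 mg/h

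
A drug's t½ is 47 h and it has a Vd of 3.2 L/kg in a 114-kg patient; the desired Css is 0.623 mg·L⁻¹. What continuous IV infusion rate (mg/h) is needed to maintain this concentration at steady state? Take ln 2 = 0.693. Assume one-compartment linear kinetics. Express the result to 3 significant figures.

3.35 mg/h

Vd = 3.2 L/kg × 114 kg = 364.8 L
k = 0.693/47 = 0.01474 h⁻¹, so CL = k·Vd = 0.01474 × 364.8 = 5.377 L/h
Infusion rate = CL × Css = 5.377 × 0.623 = 3.350 mg/h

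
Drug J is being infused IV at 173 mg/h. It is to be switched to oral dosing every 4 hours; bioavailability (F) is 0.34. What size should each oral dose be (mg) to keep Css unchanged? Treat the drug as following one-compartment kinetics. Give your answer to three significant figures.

To maintain the same Css, the systemic dosing rate must be unchanged: F·D/τ = infusion rate.
D = rate × τ / F = 173 × 4 / 0.34 = 2035 mg

2040 mg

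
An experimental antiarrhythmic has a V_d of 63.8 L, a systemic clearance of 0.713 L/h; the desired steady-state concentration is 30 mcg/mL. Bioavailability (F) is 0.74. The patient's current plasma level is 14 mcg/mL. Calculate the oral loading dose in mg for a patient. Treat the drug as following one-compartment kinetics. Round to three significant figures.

The loading dose fills Vd to the target concentration; clearance is irrelevant here.
Concentration deficit ΔC = 30 − 14 = 16.00 mg/L
LD = Vd × ΔC / F = 63.80 × 16.00 / 0.74 = 1379 mg

1380 mg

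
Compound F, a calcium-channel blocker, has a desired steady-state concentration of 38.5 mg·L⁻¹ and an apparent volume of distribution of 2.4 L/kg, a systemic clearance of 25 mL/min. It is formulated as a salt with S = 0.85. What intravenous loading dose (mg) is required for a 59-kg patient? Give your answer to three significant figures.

6410 mg

Vd = 2.4 L/kg × 59 kg = 141.6 L
LD is governed by Vd — clearance does not enter the loading-dose calculation.
LD = Vd × C / S = 141.6 × 38.50 / 0.85 = 6414 mg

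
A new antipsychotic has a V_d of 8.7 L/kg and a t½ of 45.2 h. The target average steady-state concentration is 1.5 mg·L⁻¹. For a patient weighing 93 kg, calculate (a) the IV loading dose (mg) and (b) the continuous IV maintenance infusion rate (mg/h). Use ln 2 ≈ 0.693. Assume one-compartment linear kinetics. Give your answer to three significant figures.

(a) 1210 mg; (b) 18.6 mg/h

Vd = 8.7 L/kg × 93 kg = 809.1 L
LD = Vd × C = 809.1 × 1.5 = 1214 mg
CL = 0.693 × Vd / t½ = 0.693 × 809.1 / 45.2 = 12.41 L/h
Infusion rate = CL × Css = 12.41 × 1.5 = 18.62 mg/h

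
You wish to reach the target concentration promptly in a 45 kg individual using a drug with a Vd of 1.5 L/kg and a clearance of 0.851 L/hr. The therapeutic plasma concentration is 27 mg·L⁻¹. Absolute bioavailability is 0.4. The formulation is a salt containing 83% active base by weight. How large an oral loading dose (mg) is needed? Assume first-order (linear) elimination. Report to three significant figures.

5490 mg

Vd(total) = 45 kg × 1.5 L/kg = 67.50 L
LD is governed by Vd — clearance does not enter the loading-dose calculation.
LD = Vd × C / F / S = 67.50 × 27.00 / 0.4 / 0.83 = 5489 mg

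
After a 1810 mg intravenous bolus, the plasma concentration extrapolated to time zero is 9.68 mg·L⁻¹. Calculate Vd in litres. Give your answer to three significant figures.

187 L

Immediately after an IV bolus, C₀ = Dose / Vd, so Vd = Dose / C₀.
Vd = 1810 / 9.68 = 187.0 L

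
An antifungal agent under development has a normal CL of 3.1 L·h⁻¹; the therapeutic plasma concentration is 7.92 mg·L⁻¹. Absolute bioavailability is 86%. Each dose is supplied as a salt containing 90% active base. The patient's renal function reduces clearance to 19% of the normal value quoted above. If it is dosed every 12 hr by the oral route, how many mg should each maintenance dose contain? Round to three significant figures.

Patient clearance = 0.19 × 3.100 = 0.5890 L/h
At steady state, dose per interval replaces the amount cleared in that interval: F·S·D/τ = CL·Css.
D = CL × Css × τ / F / S = 0.5890 × 7.92 × 12 / 0.86 / 0.9 = 72.32 mg

72.3 mg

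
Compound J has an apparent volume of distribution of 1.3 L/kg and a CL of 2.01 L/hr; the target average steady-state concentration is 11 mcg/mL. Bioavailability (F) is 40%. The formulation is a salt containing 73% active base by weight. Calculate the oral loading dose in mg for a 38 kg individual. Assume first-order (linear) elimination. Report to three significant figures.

Vd = 1.3 L/kg × 38 kg = 49.40 L
The loading dose fills Vd to the target concentration.
LD = Vd × C / F / S = 49.40 × 11.00 / 0.4 / 0.73 = 1861 mg

1860 mg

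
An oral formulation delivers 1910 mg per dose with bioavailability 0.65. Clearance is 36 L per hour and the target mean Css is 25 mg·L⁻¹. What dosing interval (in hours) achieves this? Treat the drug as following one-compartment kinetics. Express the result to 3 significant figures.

F·D/τ = CL·Css → τ = F·D / (CL·Css).
τ = 0.65 × 1910 / (36 × 25) = 1.379 h

1.38 h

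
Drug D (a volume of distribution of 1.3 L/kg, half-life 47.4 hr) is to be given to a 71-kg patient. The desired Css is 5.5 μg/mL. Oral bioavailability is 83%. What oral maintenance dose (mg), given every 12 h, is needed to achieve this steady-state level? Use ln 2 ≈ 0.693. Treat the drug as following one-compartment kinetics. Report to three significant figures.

Vd(total) = 71 kg × 1.3 L/kg = 92.30 L
CL = 0.693 × Vd / t½ = 0.693 × 92.30 / 47.4 = 1.349 L/h
D = CL × Css × τ / F = 1.349 × 5.5 × 12 / 0.83 = 107.3 mg

107 mg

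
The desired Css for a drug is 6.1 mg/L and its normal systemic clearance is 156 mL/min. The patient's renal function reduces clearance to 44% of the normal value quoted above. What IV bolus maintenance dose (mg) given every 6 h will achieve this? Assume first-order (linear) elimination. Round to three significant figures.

CL = 156 mL/min = 156 × 0.06 = 9.360 L/h
Patient clearance = 0.44 × 9.360 = 4.118 L/h
D = CL × Css × τ = 4.118 × 6.1 × 6 = 150.7 mg

151 mg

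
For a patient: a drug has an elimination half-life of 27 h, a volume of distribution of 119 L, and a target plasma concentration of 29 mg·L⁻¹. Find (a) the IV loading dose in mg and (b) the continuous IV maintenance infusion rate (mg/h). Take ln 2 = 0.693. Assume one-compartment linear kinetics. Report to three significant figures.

LD = Vd × C = 119.0 × 29 = 3451 mg
CL = 0.693 × Vd / t½ = 0.693 × 119.0 / 27 = 3.054 L/h
Infusion rate = CL × Css = 3.054 × 29 = 88.57 mg/h

(a) 3450 mg; (b) 88.6 mg/h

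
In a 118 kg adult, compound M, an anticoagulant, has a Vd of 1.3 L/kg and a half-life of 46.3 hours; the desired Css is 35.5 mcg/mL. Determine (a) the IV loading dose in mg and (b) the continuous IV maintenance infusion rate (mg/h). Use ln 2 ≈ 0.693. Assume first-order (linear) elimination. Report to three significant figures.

Vd(total) = 118 kg × 1.3 L/kg = 153.4 L
LD = Vd × C = 153.4 × 35.5 = 5446 mg
CL = 0.693 × Vd / t½ = 0.693 × 153.4 / 46.3 = 2.296 L/h
Infusion rate = CL × Css = 2.296 × 35.5 = 81.51 mg/h

(a) 5450 mg; (b) 81.5 mg/h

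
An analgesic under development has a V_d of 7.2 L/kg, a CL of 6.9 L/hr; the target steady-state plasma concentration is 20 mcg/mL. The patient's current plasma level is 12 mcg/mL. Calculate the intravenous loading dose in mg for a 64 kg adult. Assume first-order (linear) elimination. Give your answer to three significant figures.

Vd(total) = 64 kg × 7.2 L/kg = 460.8 L
The loading dose fills Vd to the target concentration; clearance is irrelevant here.
Concentration deficit ΔC = 20 − 12 = 8.000 mg/L
LD = Vd × ΔC = 460.8 × 8.000 = 3686 mg

3690 mg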